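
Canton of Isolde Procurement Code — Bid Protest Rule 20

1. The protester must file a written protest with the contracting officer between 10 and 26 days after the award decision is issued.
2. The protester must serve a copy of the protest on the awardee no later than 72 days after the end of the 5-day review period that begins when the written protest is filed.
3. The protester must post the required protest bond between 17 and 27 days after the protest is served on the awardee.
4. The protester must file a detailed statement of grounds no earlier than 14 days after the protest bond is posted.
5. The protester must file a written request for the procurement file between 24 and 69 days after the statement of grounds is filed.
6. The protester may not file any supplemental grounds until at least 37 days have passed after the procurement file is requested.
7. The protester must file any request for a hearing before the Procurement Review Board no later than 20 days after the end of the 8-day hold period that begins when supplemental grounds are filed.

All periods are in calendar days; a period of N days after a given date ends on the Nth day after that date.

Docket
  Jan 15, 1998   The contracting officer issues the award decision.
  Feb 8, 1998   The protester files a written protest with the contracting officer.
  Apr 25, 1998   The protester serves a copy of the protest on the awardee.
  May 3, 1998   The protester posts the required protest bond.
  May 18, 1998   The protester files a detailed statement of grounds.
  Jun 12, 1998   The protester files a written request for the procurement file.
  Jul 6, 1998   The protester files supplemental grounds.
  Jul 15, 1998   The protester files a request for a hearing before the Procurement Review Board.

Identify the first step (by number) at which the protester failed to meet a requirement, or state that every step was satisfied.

(1) the permitted window runs from Jan 15, 1998 + 10 = Jan 25, 1998 to Jan 15, 1998 + 26 = Feb 10, 1998; Feb 8, 1998 falls inside that range.
(2) due by Feb 13, 1998 + 72 days = Apr 26, 1998; done Apr 25, 1998 — timely.
(3) the permitted window runs from Apr 25, 1998 + 17 = May 12, 1998 to Apr 25, 1998 + 27 = May 22, 1998; May 3, 1998 is 9 days too early.
No need to go further; step 3 was not satisfied.

Step 3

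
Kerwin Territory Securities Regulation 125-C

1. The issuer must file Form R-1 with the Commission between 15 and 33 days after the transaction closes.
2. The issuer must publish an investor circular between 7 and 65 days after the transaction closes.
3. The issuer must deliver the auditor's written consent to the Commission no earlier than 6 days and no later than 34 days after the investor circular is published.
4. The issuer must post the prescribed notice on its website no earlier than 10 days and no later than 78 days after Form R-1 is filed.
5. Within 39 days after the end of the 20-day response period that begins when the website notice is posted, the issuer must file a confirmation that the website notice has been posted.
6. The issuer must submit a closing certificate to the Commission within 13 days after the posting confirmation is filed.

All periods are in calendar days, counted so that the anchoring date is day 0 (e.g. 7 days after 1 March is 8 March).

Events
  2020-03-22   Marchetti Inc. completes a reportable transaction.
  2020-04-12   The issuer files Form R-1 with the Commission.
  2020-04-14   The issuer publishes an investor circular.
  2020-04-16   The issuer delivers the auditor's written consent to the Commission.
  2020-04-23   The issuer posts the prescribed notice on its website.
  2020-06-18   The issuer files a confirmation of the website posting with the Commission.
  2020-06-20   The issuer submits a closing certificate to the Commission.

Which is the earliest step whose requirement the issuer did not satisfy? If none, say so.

(1) the permitted window runs from 2020-03-22 + 15 = 2020-04-06 to 2020-03-22 + 33 = 2020-04-24; done 2020-04-12, which is between those dates.
(2) the permitted window runs from 2020-03-22 + 7 = 2020-03-29 to 2020-03-22 + 65 = 2020-05-26; 2020-04-14 falls inside that range.
(3) the permitted window runs from 2020-04-14 + 6 = 2020-04-20 to 2020-04-14 + 34 = 2020-05-18; done 2020-04-16 — 4 days before the window opened.
The procedure was therefore not followed at step 3.

Step 3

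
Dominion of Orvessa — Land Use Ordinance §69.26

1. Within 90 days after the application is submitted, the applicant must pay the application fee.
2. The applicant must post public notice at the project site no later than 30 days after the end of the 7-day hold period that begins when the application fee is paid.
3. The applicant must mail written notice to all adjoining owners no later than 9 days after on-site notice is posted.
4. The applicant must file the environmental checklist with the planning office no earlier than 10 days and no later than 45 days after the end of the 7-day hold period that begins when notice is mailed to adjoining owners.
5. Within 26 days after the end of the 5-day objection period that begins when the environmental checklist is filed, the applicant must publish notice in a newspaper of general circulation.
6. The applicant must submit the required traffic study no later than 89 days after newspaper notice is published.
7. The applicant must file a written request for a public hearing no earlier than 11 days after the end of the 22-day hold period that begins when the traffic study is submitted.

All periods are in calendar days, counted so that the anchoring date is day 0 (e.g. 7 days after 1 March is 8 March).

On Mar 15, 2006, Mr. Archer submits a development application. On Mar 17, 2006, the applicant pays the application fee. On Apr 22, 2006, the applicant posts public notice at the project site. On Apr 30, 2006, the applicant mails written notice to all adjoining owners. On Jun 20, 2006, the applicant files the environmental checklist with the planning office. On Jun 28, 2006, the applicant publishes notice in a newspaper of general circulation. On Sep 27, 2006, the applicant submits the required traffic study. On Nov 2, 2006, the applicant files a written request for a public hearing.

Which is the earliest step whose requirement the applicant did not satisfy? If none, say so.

Step 6

Step 1: 90 days after Mar 15, 2006 (when the application is submitted) is Jun 13, 2006; Mar 17, 2006 is within that limit.
Step 2: 30 days after Mar 24, 2006 (end of the 7-day hold period, which began when the application fee is paid on Mar 17, 2006) is Apr 23, 2006; Apr 22, 2006 is within that limit.
Step 3: 9 days after Apr 22, 2006 (when on-site notice is posted) is May 1, 2006; completed Apr 30, 2006, before the deadline.
Step 4: the window is 10–45 days after May 7, 2006 (end of the 7-day hold period, which began when notice is mailed to adjoining owners on Apr 30, 2006), so May 17, 2006 through Jun 21, 2006; done Jun 20, 2006, which is between those dates.
Step 5: 26 days after Jun 25, 2006 (end of the 5-day objection period, which began when the environmental checklist is filed on Jun 20, 2006) is Jul 21, 2006; Jun 28, 2006 is within that limit.
Step 6: 89 days after Jun 28, 2006 (when newspaper notice is published) is Sep 25, 2006; done Sep 27, 2006 — 2 days late.
Later steps need not be reached.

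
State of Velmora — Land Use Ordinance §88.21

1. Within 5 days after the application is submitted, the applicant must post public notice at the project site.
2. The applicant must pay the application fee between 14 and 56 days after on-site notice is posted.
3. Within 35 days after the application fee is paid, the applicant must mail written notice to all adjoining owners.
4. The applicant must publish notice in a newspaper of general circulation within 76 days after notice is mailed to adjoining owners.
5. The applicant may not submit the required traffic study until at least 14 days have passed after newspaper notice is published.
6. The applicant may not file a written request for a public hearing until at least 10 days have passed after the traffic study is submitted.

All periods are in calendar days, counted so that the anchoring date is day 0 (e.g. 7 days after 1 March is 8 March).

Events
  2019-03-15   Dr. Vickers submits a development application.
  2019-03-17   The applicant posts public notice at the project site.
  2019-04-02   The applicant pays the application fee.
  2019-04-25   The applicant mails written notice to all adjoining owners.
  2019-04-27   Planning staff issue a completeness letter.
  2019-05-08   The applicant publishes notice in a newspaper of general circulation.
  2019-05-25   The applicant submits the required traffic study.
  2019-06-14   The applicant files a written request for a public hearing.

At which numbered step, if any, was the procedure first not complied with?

None — every step was satisfied

Step 1: 5 days after 2019-03-15 (when the application is submitted) is 2019-03-20; done 2019-03-17 — timely.
Step 2: the window is 14–56 days after 2019-03-17 (when on-site notice is posted), so 2019-03-31 through 2019-05-12; done 2019-04-02 — within the window.
Step 3: 35 days after 2019-04-02 (when the application fee is paid) is 2019-05-07; completed 2019-04-25, before the deadline.
Step 4: 76 days after 2019-04-25 (when notice is mailed to adjoining owners) is 2019-07-10; completed 2019-05-08, before the deadline.
Step 5: the earliest permitted date is 14 days after 2019-05-08 (when newspaper notice is published), i.e. 2019-05-22; done 2019-05-25 — permitted.
Step 6: the earliest permitted date is 10 days after 2019-05-25 (when the traffic study is submitted), i.e. 2019-06-04; done 2019-06-14 — permitted.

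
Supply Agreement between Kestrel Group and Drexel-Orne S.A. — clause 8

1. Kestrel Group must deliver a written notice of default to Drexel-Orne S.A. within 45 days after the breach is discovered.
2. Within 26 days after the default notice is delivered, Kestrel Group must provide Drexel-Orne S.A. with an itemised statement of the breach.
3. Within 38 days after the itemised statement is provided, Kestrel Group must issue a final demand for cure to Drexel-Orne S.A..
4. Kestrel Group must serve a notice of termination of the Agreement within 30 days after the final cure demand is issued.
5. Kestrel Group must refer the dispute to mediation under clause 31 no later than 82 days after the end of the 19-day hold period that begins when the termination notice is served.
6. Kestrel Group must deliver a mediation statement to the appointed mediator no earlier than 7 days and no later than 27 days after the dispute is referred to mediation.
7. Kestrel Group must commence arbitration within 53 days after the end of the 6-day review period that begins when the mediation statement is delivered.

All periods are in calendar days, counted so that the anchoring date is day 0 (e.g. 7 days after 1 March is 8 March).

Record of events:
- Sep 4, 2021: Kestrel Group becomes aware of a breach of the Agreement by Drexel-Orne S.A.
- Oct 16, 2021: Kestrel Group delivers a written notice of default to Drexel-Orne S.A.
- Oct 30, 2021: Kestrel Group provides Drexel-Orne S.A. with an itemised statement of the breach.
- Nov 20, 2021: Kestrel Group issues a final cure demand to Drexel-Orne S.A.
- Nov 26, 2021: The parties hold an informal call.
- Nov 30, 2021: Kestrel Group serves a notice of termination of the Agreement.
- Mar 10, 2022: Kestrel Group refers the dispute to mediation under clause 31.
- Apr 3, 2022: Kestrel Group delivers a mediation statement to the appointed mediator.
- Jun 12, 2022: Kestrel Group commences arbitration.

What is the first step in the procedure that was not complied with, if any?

Step 7

(1) due by Sep 4, 2021 + 45 days = Oct 19, 2021; Oct 16, 2021 is within that limit.
(2) due by Oct 16, 2021 + 26 days = Nov 11, 2021; Oct 30, 2021 is within that limit.
(3) due by Oct 30, 2021 + 38 days = Dec 7, 2021; done Nov 20, 2021 — timely.
(4) due by Nov 20, 2021 + 30 days = Dec 20, 2021; completed Nov 30, 2021, before the deadline.
(5) due by Dec 19, 2021 + 82 days = Mar 11, 2022; Mar 10, 2022 is within that limit.
(6) the permitted window runs from Mar 10, 2022 + 7 = Mar 17, 2022 to Mar 10, 2022 + 27 = Apr 6, 2022; Apr 3, 2022 falls inside that range.
(7) due by Apr 9, 2022 + 53 days = Jun 1, 2022; done Jun 12, 2022 — 11 days late.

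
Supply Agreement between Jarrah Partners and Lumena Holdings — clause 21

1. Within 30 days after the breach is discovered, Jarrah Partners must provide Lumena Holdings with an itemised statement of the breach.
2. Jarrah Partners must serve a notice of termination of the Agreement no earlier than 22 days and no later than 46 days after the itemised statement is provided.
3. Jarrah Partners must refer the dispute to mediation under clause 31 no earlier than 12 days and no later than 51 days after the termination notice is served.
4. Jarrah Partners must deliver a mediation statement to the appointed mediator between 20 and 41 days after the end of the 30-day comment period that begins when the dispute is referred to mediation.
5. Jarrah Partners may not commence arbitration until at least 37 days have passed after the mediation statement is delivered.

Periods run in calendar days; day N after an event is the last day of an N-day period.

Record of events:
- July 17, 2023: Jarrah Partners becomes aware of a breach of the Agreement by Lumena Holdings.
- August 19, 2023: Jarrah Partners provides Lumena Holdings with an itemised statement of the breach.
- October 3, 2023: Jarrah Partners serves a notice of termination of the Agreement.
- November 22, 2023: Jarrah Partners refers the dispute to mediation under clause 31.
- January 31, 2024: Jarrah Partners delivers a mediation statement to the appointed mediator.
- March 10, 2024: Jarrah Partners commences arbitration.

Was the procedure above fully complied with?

No

(1) due by July 17, 2023 + 30 days = August 16, 2023; August 19, 2023 misses that deadline by 3 days.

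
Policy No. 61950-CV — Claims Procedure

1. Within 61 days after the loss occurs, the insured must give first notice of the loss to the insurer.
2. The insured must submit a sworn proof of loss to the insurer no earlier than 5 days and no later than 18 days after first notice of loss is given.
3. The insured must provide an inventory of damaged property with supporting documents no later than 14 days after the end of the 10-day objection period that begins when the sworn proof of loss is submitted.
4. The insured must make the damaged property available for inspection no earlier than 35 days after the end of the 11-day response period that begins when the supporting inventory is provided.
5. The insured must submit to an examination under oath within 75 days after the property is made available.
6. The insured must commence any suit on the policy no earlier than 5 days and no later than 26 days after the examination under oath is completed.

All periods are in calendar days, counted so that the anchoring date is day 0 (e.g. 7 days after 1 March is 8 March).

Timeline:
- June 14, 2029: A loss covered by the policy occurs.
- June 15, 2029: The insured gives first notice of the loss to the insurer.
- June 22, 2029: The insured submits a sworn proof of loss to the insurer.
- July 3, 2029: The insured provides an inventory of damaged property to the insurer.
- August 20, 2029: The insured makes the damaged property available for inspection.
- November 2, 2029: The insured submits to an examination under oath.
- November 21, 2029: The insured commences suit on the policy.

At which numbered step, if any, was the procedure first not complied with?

(1) due by June 14, 2029 + 61 days = August 14, 2029; completed June 15, 2029, before the deadline.
(2) the permitted window runs from June 15, 2029 + 5 = June 20, 2029 to June 15, 2029 + 18 = July 3, 2029; done June 22, 2029 — within the window.
(3) due by July 2, 2029 + 14 days = July 16, 2029; completed July 3, 2029, before the deadline.
(4) permitted from July 14, 2029 + 35 days = August 18, 2029 onward; done August 20, 2029 — permitted.
(5) due by August 20, 2029 + 75 days = November 3, 2029; completed November 2, 2029, before the deadline.
(6) the permitted window runs from November 2, 2029 + 5 = November 7, 2029 to November 2, 2029 + 26 = November 28, 2029; November 21, 2029 falls inside that range.

None — every step was satisfied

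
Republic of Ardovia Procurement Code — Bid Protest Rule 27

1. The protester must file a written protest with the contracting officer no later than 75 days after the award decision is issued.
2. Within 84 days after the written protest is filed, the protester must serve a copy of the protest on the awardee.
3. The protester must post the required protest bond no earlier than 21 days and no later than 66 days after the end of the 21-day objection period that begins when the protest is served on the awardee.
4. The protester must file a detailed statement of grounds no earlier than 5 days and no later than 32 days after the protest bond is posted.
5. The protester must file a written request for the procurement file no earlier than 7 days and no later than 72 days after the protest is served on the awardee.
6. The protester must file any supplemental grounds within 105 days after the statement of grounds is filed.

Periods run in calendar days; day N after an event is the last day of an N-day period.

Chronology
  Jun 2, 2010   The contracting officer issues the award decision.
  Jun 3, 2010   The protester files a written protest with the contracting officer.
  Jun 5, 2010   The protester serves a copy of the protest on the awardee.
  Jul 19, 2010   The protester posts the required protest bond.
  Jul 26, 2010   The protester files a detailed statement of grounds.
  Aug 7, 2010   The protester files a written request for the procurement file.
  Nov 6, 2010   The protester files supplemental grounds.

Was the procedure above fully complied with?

Yes

Step 1: 75 days after Jun 2, 2010 (when the award decision is issued) is Aug 16, 2010; done Jun 3, 2010 — timely.
Step 2: 84 days after Jun 3, 2010 (when the written protest is filed) is Aug 26, 2010; Jun 5, 2010 is within that limit.
Step 3: the window is 21–66 days after Jun 26, 2010 (end of the 21-day objection period, which began when the protest is served on the awardee on Jun 5, 2010), so Jul 17, 2010 through Aug 31, 2010; done Jul 19, 2010, which is between those dates.
Step 4: the window is 5–32 days after Jul 19, 2010 (when the protest bond is posted), so Jul 24, 2010 through Aug 20, 2010; Jul 26, 2010 falls inside that range.
Step 5: the window is 7–72 days after Jun 5, 2010 (when the protest is served on the awardee), so Jun 12, 2010 through Aug 16, 2010; Aug 7, 2010 falls inside that range.
Step 6: 105 days after Jul 26, 2010 (when the statement of grounds is filed) is Nov 8, 2010; Nov 6, 2010 is within that limit.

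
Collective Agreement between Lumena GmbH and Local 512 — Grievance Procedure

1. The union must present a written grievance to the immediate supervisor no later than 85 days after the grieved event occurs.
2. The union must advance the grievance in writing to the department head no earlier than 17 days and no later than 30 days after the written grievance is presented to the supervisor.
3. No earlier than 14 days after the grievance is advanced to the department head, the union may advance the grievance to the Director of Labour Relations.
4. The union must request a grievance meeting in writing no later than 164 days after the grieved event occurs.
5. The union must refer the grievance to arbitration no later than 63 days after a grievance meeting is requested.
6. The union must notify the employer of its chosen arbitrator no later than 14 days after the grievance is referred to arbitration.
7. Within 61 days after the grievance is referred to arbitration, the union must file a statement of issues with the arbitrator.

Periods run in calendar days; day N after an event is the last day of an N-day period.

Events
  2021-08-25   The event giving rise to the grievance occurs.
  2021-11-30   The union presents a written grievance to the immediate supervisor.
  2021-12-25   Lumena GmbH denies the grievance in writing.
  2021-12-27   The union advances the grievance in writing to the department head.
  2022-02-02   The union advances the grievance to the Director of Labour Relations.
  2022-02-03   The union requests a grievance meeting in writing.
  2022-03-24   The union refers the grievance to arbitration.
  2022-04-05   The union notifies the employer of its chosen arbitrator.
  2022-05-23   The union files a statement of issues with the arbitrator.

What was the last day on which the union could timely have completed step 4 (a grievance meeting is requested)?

Step 4 runs from 2021-08-25, when the grieved event occurs. 164 days after 2021-08-25 is 2022-02-05.

2022-02-05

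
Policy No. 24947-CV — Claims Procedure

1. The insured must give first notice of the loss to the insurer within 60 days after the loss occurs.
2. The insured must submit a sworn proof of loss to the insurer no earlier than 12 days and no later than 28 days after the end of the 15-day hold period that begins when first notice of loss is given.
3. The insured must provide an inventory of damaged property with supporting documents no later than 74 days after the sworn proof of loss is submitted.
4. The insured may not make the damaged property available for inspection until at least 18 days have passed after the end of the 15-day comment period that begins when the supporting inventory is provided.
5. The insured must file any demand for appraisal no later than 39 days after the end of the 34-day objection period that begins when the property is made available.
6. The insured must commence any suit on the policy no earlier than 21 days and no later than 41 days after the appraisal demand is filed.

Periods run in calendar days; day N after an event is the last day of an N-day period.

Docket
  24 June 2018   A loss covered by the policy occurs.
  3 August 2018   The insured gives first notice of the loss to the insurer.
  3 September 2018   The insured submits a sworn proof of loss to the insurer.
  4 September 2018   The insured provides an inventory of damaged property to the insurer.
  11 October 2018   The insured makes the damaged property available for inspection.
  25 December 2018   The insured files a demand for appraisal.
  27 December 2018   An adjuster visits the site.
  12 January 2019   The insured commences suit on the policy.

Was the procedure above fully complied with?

Step 1: 60 days after 24 June 2018 (when the loss occurs) is 23 August 2018; done 3 August 2018 — timely.
Step 2: the window is 12–28 days after 18 August 2018 (end of the 15-day hold period, which began when first notice of loss is given on 3 August 2018), so 30 August 2018 through 15 September 2018; 3 September 2018 falls inside that range.
Step 3: 74 days after 3 September 2018 (when the sworn proof of loss is submitted) is 16 November 2018; completed 4 September 2018, before the deadline.
Step 4: the earliest permitted date is 18 days after 19 September 2018 (end of the 15-day comment period, which began when the supporting inventory is provided on 4 September 2018), i.e. 7 October 2018; 11 October 2018 is on or after that date.
Step 5: 39 days after 14 November 2018 (end of the 34-day objection period, which began when the property is made available on 11 October 2018) is 23 December 2018; not done until 25 December 2018, 2 days after the deadline.
The analysis stops there.

No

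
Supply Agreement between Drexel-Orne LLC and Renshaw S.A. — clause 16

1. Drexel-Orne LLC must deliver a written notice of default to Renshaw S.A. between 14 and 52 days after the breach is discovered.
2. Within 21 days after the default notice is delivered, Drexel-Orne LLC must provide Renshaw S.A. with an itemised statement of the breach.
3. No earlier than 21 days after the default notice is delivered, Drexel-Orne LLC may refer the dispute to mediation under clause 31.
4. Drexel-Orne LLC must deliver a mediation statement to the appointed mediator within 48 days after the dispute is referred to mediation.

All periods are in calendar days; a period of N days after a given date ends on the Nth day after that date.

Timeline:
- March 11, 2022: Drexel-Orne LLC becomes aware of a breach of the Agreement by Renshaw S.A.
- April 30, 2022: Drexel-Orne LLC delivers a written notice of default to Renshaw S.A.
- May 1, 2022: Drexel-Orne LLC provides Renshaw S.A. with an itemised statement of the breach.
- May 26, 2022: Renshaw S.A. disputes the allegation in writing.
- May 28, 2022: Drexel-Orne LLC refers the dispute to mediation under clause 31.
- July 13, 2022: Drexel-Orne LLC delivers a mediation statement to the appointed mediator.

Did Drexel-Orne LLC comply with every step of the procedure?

Step 1 — 14 and 52 days from March 11, 2022 (when the breach is discovered) are March 25, 2022 and May 2, 2022 respectively; done April 30, 2022, which is between those dates.
Step 2 — counting 21 days from April 30, 2022 (when the default notice is delivered) gives a deadline of May 21, 2022; May 1, 2022 is within that limit.
Step 3 — must wait 21 days from April 30, 2022 (when the default notice is delivered), so not before May 21, 2022; done May 28, 2022, after the minimum wait.
Step 4 — counting 48 days from May 28, 2022 (when the dispute is referred to mediation) gives a deadline of July 15, 2022; completed July 13, 2022, before the deadline.

Yes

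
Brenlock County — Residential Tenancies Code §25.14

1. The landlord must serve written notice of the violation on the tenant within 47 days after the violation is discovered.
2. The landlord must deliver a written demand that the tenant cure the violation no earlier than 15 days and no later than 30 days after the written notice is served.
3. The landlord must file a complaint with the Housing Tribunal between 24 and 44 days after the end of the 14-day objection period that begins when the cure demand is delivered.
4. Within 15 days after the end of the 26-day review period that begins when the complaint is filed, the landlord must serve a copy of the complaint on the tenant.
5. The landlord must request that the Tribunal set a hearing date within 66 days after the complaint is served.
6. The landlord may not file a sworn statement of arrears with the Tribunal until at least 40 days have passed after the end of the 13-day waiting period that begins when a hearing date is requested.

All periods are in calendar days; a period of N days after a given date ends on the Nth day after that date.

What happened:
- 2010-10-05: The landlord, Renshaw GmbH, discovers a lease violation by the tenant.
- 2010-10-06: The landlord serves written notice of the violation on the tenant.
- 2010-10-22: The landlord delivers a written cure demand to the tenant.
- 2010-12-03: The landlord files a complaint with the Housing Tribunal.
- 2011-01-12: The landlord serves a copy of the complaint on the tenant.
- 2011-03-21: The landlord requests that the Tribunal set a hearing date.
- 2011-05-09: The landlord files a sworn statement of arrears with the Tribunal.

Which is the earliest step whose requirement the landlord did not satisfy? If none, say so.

Step 5

(1) due by 2010-10-05 + 47 days = 2010-11-21; 2010-10-06 is within that limit.
(2) the permitted window runs from 2010-10-06 + 15 = 2010-10-21 to 2010-10-06 + 30 = 2010-11-05; done 2010-10-22 — within the window.
(3) the permitted window runs from 2010-11-05 + 24 = 2010-11-29 to 2010-11-05 + 44 = 2010-12-19; done 2010-12-03, which is between those dates.
(4) due by 2010-12-29 + 15 days = 2011-01-13; 2011-01-12 is within that limit.
(5) due by 2011-01-12 + 66 days = 2011-03-19; done 2011-03-21 — 2 days late.
The analysis stops there.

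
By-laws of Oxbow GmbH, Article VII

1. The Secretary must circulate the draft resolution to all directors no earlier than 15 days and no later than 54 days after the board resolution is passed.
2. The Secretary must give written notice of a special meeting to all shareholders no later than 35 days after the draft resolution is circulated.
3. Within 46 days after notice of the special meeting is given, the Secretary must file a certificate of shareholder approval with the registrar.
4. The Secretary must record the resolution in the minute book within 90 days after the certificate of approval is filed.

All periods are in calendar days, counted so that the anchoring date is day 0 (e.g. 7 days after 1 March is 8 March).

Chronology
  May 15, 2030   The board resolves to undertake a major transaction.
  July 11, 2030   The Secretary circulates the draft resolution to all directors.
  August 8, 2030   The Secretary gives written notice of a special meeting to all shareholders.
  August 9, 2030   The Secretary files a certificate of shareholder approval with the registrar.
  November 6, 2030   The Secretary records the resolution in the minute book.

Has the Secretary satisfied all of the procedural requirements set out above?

Step 1 — 15 and 54 days from May 15, 2030 (when the board resolution is passed) are May 30, 2030 and July 8, 2030 respectively; done July 11, 2030 — 3 days after the window closed.
Later steps need not be reached.

No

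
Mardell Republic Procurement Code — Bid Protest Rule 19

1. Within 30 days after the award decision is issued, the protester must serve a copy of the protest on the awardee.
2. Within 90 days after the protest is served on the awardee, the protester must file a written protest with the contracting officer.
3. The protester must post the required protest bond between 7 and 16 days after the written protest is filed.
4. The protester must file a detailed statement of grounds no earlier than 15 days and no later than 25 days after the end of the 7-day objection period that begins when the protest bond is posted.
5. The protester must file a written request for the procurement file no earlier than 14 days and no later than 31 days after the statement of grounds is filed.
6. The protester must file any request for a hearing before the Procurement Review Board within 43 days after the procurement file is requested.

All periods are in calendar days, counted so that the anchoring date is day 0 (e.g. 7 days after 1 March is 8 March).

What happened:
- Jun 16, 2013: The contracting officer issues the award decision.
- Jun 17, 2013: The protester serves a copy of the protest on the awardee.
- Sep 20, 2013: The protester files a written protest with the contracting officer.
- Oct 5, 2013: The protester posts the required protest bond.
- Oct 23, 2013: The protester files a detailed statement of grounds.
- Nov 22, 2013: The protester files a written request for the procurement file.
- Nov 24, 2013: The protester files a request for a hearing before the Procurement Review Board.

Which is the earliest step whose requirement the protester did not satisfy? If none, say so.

Step 1 — counting 30 days from Jun 16, 2013 (when the award decision is issued) gives a deadline of Jul 16, 2013; completed Jun 17, 2013, before the deadline.
Step 2 — counting 90 days from Jun 17, 2013 (when the protest is served on the awardee) gives a deadline of Sep 15, 2013; Sep 20, 2013 misses that deadline by 5 days.

Step 2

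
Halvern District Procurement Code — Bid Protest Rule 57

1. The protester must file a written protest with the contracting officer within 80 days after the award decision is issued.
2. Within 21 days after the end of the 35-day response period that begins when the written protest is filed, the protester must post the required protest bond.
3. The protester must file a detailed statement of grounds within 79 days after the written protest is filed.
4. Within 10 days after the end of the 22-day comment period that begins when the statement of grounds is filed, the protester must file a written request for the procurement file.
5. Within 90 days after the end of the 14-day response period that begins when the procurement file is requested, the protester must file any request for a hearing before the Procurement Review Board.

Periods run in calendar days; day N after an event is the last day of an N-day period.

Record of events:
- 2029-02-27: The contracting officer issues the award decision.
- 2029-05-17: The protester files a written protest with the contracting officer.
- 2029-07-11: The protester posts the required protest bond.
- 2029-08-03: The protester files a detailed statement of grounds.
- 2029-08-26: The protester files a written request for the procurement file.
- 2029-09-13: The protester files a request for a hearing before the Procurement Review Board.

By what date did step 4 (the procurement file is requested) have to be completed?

The statement of grounds is filed on 2029-08-03; the 22-day comment period therefore ends 2029-08-25, and step 4 runs from that date. 10 days after 2029-08-25 is 2029-09-04.

2029-09-04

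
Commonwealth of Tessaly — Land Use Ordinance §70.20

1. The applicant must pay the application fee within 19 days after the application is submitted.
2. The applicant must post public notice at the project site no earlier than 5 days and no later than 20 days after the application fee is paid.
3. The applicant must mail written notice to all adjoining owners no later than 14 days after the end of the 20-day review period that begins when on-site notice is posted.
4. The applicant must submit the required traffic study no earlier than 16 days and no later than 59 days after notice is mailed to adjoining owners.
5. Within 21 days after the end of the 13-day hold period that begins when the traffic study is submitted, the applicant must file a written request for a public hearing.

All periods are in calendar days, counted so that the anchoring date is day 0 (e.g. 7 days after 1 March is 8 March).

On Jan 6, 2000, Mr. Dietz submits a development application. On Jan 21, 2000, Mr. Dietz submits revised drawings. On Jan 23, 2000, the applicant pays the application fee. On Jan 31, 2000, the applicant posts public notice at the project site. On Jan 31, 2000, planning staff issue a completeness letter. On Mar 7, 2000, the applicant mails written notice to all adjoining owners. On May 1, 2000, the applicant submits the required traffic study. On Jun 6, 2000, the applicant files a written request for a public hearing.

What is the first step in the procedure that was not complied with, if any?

(1) due by Jan 6, 2000 + 19 days = Jan 25, 2000; completed Jan 23, 2000, before the deadline.
(2) the permitted window runs from Jan 23, 2000 + 5 = Jan 28, 2000 to Jan 23, 2000 + 20 = Feb 12, 2000; done Jan 31, 2000 — within the window.
(3) due by Feb 20, 2000 + 14 days = Mar 5, 2000; not done until Mar 7, 2000, 2 days after the deadline.

Step 3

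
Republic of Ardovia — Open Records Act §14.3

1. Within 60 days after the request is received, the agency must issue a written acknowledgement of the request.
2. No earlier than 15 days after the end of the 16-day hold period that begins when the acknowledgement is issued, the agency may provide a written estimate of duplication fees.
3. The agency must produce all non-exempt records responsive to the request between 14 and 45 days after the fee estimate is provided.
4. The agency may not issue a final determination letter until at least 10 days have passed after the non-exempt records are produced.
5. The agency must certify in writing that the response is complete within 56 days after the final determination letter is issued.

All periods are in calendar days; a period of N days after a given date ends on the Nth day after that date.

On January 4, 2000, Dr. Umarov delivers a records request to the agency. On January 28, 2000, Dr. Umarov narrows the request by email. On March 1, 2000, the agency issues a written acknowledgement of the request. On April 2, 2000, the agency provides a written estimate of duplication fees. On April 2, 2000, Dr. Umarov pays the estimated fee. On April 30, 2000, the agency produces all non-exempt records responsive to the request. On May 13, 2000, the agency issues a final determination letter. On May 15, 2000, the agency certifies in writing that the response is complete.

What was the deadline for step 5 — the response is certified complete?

July 8, 2000

Step 5 runs from May 13, 2000, when the final determination letter is issued. 56 days after May 13, 2000 is July 8, 2000.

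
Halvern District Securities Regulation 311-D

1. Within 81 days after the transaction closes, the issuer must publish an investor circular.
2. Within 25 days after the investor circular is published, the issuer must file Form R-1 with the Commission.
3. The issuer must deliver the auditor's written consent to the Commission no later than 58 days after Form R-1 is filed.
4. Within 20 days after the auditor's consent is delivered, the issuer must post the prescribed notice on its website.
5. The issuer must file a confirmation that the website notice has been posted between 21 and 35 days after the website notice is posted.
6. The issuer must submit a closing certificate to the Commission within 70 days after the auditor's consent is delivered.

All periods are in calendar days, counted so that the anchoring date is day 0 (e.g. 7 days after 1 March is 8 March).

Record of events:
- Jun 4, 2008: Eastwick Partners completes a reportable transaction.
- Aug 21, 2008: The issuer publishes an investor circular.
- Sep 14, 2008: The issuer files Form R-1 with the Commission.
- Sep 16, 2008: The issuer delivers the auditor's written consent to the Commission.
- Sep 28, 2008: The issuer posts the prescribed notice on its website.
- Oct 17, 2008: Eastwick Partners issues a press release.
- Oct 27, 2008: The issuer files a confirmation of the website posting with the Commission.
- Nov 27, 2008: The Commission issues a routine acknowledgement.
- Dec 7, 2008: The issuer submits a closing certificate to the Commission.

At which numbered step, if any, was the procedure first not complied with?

Step 6

(1) due by Jun 4, 2008 + 81 days = Aug 24, 2008; Aug 21, 2008 is within that limit.
(2) due by Aug 21, 2008 + 25 days = Sep 15, 2008; completed Sep 14, 2008, before the deadline.
(3) due by Sep 14, 2008 + 58 days = Nov 11, 2008; Sep 16, 2008 is within that limit.
(4) due by Sep 16, 2008 + 20 days = Oct 6, 2008; Sep 28, 2008 is within that limit.
(5) the permitted window runs from Sep 28, 2008 + 21 = Oct 19, 2008 to Sep 28, 2008 + 35 = Nov 2, 2008; done Oct 27, 2008, which is between those dates.
(6) due by Sep 16, 2008 + 70 days = Nov 25, 2008; Dec 7, 2008 misses that deadline by 12 days.
No need to go further; step 6 was not satisfied.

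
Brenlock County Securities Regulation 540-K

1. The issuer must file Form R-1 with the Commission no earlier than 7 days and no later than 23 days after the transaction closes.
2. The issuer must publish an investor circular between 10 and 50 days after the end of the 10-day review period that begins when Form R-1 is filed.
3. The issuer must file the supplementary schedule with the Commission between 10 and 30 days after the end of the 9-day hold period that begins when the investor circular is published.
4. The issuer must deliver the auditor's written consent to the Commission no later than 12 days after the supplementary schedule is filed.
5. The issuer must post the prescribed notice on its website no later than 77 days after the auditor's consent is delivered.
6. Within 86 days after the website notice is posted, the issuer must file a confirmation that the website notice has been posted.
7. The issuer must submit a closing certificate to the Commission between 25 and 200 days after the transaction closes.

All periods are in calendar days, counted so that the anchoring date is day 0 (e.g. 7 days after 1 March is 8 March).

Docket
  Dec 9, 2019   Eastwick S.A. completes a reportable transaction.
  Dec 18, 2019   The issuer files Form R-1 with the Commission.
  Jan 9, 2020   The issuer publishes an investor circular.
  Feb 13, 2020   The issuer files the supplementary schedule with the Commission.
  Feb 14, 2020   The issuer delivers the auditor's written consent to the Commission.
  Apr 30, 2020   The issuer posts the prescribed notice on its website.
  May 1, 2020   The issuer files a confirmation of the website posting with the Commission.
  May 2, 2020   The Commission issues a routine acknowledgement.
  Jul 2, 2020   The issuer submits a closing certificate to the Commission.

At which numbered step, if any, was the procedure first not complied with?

Step 1: the window is 7–23 days after Dec 9, 2019 (when the transaction closes), so Dec 16, 2019 through Jan 1, 2020; Dec 18, 2019 falls inside that range.
Step 2: the window is 10–50 days after Dec 28, 2019 (end of the 10-day review period, which began when Form R-1 is filed on Dec 18, 2019), so Jan 7, 2020 through Feb 16, 2020; done Jan 9, 2020, which is between those dates.
Step 3: the window is 10–30 days after Jan 18, 2020 (end of the 9-day hold period, which began when the investor circular is published on Jan 9, 2020), so Jan 28, 2020 through Feb 17, 2020; done Feb 13, 2020, which is between those dates.
Step 4: 12 days after Feb 13, 2020 (when the supplementary schedule is filed) is Feb 25, 2020; Feb 14, 2020 is within that limit.
Step 5: 77 days after Feb 14, 2020 (when the auditor's consent is delivered) is May 1, 2020; Apr 30, 2020 is within that limit.
Step 6: 86 days after Apr 30, 2020 (when the website notice is posted) is Jul 25, 2020; completed May 1, 2020, before the deadline.
Step 7: the window is 25–200 days after Dec 9, 2019 (when the transaction closes), so Jan 3, 2020 through Jun 26, 2020; done Jul 2, 2020 — 6 days after the window closed.
The procedure was therefore not followed at step 7.

Step 7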